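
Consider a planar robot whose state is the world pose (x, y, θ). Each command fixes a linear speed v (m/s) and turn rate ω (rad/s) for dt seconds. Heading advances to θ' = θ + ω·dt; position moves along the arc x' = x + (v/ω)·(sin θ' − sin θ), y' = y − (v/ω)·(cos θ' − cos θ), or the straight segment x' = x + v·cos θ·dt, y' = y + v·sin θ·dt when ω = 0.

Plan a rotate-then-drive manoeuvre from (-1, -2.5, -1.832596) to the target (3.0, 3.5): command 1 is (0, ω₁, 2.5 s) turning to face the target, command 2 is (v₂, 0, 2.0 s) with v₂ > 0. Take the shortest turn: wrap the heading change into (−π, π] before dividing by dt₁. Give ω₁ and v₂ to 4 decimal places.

heading to target = atan2(3.5−-2.5, 3−-1) = 0.9828
Δθ = wrap(0.9828 − -1.8326) = 2.8154; ω₁ = Δθ/dt₁ = 1.1262
distance = √((3−-1)² + (3.5−-2.5)²) = 7.2111; v₂ = distance/dt₂ = 3.6056

ω₁ = 1.1262, v₂ = 3.6056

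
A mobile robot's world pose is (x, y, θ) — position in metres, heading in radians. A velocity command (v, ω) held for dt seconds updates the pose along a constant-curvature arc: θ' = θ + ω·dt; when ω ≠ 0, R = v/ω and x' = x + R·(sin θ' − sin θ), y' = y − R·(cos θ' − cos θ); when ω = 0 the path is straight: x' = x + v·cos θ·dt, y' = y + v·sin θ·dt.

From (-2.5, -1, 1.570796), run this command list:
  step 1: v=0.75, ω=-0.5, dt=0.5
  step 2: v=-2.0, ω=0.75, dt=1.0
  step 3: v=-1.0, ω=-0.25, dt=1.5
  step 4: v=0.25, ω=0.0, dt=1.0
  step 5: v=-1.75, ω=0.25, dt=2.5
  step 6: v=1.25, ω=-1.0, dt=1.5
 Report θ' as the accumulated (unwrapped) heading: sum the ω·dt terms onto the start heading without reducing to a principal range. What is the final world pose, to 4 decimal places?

step 1: θ'=1.3208 (R=-1.5000) → pose (-2.4534, -0.6289, 1.3208)
step 2: θ'=2.0708 (R=-2.6667) → pose (-2.2098, -2.5671, 2.0708)
step 3: θ'=1.6958 (R=4.0000) → pose (-1.7514, -3.9861, 1.6958)
step 4: θ'=1.6958 (straight) → pose (-1.7825, -3.7381, 1.6958)
step 5: θ'=2.3208 (R=-7.0000) → pose (0.0410, -7.6368, 2.3208)
step 6: θ'=0.8208 (R=-1.2500) → pose (0.0410, -5.9327, 0.8208)

(0.0410, -5.9327, 0.8208)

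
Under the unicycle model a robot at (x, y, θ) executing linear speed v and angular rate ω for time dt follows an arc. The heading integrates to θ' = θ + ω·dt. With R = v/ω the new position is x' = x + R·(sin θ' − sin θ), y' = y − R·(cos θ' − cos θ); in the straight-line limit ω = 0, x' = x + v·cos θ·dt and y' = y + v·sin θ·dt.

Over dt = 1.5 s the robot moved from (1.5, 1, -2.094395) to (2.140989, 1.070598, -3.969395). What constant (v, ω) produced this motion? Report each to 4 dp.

v = -0.5000, ω = -1.2500

Δθ = -3.969395 − -2.094395 = -1.875000
ω = Δθ/dt = -1.875000/1.5 = -1.2500
R = Δx/(sin θ' − sin θ) = 0.4000
v = R·ω = 0.4000·-1.2500 = -0.5000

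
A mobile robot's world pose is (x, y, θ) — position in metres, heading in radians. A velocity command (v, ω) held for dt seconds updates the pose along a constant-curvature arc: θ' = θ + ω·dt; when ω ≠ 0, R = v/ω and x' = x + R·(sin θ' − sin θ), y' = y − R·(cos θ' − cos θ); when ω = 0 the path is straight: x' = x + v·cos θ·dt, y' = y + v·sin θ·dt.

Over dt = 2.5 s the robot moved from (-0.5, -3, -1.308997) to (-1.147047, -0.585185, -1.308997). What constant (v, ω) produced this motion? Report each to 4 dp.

Δθ = -1.308997 − -1.308997 = 0.000000
ω = Δθ/dt = 0.000000/2.5 = 0.0000
ω = 0 → v = (Δx·cos θ + Δy·sin θ)/dt = -1.0000

v = -1.0000, ω = 0.0000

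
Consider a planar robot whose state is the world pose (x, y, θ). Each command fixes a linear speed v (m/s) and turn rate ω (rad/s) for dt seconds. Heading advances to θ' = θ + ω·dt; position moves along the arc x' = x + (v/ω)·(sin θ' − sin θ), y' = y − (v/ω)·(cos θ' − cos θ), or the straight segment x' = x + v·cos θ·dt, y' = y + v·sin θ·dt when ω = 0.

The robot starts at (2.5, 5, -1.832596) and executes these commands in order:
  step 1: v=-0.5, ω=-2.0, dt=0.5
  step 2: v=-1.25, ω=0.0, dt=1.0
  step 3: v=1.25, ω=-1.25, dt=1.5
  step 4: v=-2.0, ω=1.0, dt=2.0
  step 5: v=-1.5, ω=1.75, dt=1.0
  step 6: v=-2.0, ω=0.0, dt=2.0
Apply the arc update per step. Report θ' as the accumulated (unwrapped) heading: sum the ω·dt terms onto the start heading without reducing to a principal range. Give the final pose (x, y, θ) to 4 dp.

step 1: θ'=-2.8326 (R=0.2500) → pose (2.6655, 5.1735, -2.8326)
step 2: θ'=-2.8326 (straight) → pose (3.8563, 5.5536, -2.8326)
step 3: θ'=-4.7076 (R=-1.0000) → pose (2.5522, 6.5014, -4.7076)
step 4: θ'=-2.7076 (R=-2.0000) → pose (5.3931, 4.6964, -2.7076)
step 5: θ'=-0.9576 (R=-0.8571) → pose (5.7337, 5.9674, -0.9576)
step 6: θ'=-0.9576 (straight) → pose (3.4317, 9.2386, -0.9576)

(3.4317, 9.2386, -0.9576)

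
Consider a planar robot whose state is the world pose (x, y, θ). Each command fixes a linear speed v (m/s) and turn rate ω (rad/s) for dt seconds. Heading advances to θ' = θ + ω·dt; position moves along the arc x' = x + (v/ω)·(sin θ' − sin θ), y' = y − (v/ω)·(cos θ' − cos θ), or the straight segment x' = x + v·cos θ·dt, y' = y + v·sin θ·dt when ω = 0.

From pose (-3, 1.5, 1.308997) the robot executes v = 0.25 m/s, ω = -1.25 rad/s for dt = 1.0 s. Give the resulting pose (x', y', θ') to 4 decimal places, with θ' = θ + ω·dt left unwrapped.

θ' = 1.3090 + -1.25·1.0 = 0.0590
R = v/ω = 0.25/-1.25 = -0.2000
x' = -3 + -0.2000·(sin 0.0590 − sin 1.3090) = -2.8186
y' = 1.5 − -0.2000·(cos 0.0590 − cos 1.3090) = 1.6479

(-2.8186, 1.6479, 0.0590)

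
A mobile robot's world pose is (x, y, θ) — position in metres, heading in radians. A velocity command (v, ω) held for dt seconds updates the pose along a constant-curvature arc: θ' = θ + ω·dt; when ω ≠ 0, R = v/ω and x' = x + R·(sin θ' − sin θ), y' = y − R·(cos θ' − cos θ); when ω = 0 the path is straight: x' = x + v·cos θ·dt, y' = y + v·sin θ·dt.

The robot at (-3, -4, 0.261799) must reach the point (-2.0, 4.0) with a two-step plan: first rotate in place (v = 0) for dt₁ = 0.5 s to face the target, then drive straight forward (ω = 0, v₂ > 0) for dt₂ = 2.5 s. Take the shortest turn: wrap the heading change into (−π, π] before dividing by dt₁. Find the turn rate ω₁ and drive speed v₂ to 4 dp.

ω₁ = 2.3693, v₂ = 3.2249

heading to target = atan2(4−-4, -2−-3) = 1.4464
Δθ = wrap(1.4464 − 0.2618) = 1.1846; ω₁ = Δθ/dt₁ = 2.3693
distance = √((-2−-3)² + (4−-4)²) = 8.0623; v₂ = distance/dt₂ = 3.2249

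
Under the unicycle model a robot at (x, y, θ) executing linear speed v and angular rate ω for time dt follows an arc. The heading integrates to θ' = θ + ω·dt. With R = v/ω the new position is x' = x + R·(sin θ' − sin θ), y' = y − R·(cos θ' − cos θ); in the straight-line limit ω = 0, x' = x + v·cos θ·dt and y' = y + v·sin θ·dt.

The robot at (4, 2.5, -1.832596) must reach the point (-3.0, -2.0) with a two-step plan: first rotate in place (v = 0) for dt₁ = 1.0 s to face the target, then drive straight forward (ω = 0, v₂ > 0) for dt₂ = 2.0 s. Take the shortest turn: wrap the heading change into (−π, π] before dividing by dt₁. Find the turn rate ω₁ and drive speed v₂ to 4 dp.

heading to target = atan2(-2−2.5, -3−4) = -2.5703
Δθ = wrap(-2.5703 − -1.8326) = -0.7377; ω₁ = Δθ/dt₁ = -0.7377
distance = √((-3−4)² + (-2−2.5)²) = 8.3217; v₂ = distance/dt₂ = 4.1608

ω₁ = -0.7377, v₂ = 4.1608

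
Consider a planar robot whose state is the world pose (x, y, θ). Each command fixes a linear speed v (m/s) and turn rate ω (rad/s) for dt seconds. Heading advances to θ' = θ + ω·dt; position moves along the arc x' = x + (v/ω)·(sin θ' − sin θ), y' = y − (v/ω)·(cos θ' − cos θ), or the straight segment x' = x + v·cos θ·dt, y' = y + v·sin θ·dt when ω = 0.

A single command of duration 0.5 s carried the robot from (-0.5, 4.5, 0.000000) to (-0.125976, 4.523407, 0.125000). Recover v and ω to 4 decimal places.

v = 0.7500, ω = 0.2500

Δθ = 0.125000 − 0.000000 = 0.125000
ω = Δθ/dt = 0.125000/0.5 = 0.2500
R = Δx/(sin θ' − sin θ) = 3.0000
v = R·ω = 3.0000·0.2500 = 0.7500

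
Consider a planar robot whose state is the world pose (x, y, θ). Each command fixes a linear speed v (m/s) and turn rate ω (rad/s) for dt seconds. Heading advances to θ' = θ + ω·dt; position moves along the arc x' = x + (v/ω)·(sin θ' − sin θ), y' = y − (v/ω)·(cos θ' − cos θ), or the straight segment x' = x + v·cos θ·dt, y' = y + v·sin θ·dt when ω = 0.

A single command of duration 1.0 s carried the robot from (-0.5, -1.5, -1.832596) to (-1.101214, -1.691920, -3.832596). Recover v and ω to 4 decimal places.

Δθ = -3.832596 − -1.832596 = -2.000000
ω = Δθ/dt = -2.000000/1.0 = -2.0000
R = Δx/(sin θ' − sin θ) = -0.3750
v = R·ω = -0.3750·-2.0000 = 0.7500

v = 0.7500, ω = -2.0000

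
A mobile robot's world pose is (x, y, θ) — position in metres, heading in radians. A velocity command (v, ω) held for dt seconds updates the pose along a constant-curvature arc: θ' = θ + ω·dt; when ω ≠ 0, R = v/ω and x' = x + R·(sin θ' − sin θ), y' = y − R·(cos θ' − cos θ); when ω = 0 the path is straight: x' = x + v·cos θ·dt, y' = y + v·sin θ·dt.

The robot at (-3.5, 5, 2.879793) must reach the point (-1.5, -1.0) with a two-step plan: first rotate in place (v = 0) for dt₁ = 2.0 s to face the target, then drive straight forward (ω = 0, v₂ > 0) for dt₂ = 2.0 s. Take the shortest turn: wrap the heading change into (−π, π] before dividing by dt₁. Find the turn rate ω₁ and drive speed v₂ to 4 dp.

ω₁ = 1.0772, v₂ = 3.1623

heading to target = atan2(-1−5, -1.5−-3.5) = -1.2490
Δθ = wrap(-1.2490 − 2.8798) = 2.1543; ω₁ = Δθ/dt₁ = 1.0772
distance = √((-1.5−-3.5)² + (-1−5)²) = 6.3246; v₂ = distance/dt₂ = 3.1623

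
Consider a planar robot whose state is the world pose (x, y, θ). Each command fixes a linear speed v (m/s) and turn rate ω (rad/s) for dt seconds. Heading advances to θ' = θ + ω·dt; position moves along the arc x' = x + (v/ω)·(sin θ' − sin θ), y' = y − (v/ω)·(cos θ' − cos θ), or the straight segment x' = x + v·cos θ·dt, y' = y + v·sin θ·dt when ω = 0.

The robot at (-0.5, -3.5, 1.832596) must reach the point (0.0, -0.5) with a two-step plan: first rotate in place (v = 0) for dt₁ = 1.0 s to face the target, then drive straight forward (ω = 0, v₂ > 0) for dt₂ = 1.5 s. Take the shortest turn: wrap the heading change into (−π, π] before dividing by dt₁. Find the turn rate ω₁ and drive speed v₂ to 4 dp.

heading to target = atan2(-0.5−-3.5, 0−-0.5) = 1.4056
Δθ = wrap(1.4056 − 1.8326) = -0.4269; ω₁ = Δθ/dt₁ = -0.4269
distance = √((0−-0.5)² + (-0.5−-3.5)²) = 3.0414; v₂ = distance/dt₂ = 2.0276

ω₁ = -0.4269, v₂ = 2.0276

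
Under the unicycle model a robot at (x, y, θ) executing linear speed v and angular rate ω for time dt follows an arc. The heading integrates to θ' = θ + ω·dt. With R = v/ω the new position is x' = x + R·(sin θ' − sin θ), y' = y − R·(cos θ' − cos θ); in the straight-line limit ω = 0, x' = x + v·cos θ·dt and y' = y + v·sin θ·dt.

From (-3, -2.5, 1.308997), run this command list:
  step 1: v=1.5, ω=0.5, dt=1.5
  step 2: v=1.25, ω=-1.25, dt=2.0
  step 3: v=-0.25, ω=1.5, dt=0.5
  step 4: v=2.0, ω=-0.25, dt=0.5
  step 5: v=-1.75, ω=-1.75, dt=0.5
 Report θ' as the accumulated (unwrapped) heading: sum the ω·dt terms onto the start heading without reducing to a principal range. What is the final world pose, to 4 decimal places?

(-1.9112, 1.5213, -0.6910)

step 1: θ'=2.0590 (R=3.0000) → pose (-3.2482, -0.3164, 2.0590)
step 2: θ'=-0.4410 (R=-1.0000) → pose (-1.9382, 1.0569, -0.4410)
step 3: θ'=0.3090 (R=-0.1667) → pose (-2.0600, 1.0650, 0.3090)
step 4: θ'=0.1840 (R=-8.0000) → pose (-1.0909, 1.3088, 0.1840)
step 5: θ'=-0.6910 (R=1.0000) → pose (-1.9112, 1.5213, -0.6910)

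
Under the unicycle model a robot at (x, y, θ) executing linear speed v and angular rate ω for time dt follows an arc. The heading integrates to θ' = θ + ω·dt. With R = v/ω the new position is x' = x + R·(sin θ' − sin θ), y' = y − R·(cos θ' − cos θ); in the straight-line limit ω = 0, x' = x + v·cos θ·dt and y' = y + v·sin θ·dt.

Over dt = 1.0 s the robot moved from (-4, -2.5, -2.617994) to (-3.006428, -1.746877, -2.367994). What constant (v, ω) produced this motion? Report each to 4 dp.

v = -1.2500, ω = 0.2500

Δθ = -2.367994 − -2.617994 = 0.250000
ω = Δθ/dt = 0.250000/1.0 = 0.2500
R = Δx/(sin θ' − sin θ) = -5.0000
v = R·ω = -5.0000·0.2500 = -1.2500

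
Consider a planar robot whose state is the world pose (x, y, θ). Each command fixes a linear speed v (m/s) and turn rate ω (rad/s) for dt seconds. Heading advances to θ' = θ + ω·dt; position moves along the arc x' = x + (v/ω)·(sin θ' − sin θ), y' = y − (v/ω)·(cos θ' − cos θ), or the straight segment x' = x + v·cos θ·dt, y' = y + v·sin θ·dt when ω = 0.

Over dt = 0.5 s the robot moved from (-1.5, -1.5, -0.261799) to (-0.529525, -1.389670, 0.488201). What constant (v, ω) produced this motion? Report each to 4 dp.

v = 2.0000, ω = 1.5000

Δθ = 0.488201 − -0.261799 = 0.750000
ω = Δθ/dt = 0.750000/0.5 = 1.5000
R = Δx/(sin θ' − sin θ) = 1.3333
v = R·ω = 1.3333·1.5000 = 2.0000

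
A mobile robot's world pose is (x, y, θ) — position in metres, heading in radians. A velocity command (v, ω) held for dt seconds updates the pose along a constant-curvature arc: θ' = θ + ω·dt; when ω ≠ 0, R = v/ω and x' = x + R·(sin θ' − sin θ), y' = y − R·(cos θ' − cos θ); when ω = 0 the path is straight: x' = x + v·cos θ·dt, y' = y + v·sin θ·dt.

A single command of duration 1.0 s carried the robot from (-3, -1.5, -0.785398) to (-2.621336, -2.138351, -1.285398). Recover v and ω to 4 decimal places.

v = 0.7500, ω = -0.5000

Δθ = -1.285398 − -0.785398 = -0.500000
ω = Δθ/dt = -0.500000/1.0 = -0.5000
R = −Δy/(cos θ' − cos θ) = -1.5000
v = R·ω = -1.5000·-0.5000 = 0.7500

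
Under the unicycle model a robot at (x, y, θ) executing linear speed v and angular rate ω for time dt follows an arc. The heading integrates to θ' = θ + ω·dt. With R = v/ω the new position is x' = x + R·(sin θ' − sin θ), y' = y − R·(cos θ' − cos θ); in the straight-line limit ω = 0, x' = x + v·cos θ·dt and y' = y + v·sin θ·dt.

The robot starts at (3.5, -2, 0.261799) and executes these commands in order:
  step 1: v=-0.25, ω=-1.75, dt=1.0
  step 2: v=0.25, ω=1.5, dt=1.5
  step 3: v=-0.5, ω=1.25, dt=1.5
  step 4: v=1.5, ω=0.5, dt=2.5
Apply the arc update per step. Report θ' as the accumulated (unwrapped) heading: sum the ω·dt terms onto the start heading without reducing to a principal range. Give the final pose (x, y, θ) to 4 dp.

step 1: θ'=-1.4882 (R=0.1429) → pose (3.3207, -1.8738, -1.4882)
step 2: θ'=0.7618 (R=0.1667) → pose (3.6018, -1.9806, 0.7618)
step 3: θ'=2.6368 (R=-0.4000) → pose (3.6844, -2.6202, 2.6368)
step 4: θ'=3.8868 (R=3.0000) → pose (0.1992, -3.0412, 3.8868)

(0.1992, -3.0412, 3.8868)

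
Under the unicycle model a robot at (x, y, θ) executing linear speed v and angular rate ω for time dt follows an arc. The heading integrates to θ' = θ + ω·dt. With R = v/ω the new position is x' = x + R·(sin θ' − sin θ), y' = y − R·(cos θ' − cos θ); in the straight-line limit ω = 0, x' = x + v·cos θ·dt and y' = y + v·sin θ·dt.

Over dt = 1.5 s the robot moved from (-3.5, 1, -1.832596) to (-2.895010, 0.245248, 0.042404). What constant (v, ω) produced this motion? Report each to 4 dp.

v = 0.7500, ω = 1.2500

Δθ = 0.042404 − -1.832596 = 1.875000
ω = Δθ/dt = 1.875000/1.5 = 1.2500
R = −Δy/(cos θ' − cos θ) = 0.6000
v = R·ω = 0.6000·1.2500 = 0.7500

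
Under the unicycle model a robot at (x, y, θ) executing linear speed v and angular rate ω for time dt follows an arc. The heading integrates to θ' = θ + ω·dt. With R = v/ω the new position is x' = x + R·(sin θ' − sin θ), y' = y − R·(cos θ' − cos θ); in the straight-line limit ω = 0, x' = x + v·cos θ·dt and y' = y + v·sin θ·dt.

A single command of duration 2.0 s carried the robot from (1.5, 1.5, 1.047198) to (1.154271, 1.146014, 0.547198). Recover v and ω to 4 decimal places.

Δθ = 0.547198 − 1.047198 = -0.500000
ω = Δθ/dt = -0.500000/2.0 = -0.2500
R = −Δy/(cos θ' − cos θ) = 1.0000
v = R·ω = 1.0000·-0.2500 = -0.2500

v = -0.2500, ω = -0.2500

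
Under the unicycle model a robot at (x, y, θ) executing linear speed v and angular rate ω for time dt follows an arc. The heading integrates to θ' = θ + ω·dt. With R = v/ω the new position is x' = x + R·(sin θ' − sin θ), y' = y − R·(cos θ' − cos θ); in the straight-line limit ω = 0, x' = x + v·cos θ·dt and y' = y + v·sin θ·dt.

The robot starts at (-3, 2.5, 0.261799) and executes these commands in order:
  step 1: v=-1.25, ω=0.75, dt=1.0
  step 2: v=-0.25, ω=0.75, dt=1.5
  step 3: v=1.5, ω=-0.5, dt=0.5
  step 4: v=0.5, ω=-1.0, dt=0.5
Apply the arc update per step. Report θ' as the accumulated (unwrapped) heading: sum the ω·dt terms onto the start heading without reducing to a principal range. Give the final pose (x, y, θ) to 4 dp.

(-4.3160, 2.3418, 1.3868)

step 1: θ'=1.0118 (R=-1.6667) → pose (-3.9816, 1.7740, 1.0118)
step 2: θ'=2.1368 (R=-0.3333) → pose (-3.9804, 1.4185, 2.1368)
step 3: θ'=1.8868 (R=-3.0000) → pose (-4.2997, 2.0950, 1.8868)
step 4: θ'=1.3868 (R=-0.5000) → pose (-4.3160, 2.3418, 1.3868)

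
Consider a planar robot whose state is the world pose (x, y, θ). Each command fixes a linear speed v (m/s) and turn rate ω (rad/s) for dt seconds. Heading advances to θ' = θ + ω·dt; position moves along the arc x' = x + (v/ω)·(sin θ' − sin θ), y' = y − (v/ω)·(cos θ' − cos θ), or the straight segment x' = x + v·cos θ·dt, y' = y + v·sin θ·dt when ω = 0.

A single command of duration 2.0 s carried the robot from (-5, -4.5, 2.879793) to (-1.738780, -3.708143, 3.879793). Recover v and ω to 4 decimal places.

Δθ = 3.879793 − 2.879793 = 1.000000
ω = Δθ/dt = 1.000000/2.0 = 0.5000
R = Δx/(sin θ' − sin θ) = -3.5000
v = R·ω = -3.5000·0.5000 = -1.7500

v = -1.7500, ω = 0.5000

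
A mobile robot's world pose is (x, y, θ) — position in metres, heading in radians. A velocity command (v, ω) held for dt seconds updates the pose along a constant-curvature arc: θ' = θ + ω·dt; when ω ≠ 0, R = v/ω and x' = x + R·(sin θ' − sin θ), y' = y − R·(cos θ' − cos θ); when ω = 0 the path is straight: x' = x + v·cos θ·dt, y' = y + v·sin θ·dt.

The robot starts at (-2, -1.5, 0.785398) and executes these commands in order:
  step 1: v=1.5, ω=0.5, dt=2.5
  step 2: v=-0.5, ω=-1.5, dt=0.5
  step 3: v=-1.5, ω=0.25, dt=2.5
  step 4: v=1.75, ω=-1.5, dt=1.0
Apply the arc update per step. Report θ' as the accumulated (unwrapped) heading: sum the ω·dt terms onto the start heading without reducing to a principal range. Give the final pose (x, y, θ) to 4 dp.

(-0.6829, -0.5072, 0.4104)

step 1: θ'=2.0354 (R=3.0000) → pose (-1.4393, 1.9655, 2.0354)
step 2: θ'=1.2854 (R=0.3333) → pose (-1.4175, 1.7223, 1.2854)
step 3: θ'=1.9104 (R=-6.0000) → pose (-1.3175, -1.9656, 1.9104)
step 4: θ'=0.4104 (R=-1.1667) → pose (-0.6829, -0.5072, 0.4104)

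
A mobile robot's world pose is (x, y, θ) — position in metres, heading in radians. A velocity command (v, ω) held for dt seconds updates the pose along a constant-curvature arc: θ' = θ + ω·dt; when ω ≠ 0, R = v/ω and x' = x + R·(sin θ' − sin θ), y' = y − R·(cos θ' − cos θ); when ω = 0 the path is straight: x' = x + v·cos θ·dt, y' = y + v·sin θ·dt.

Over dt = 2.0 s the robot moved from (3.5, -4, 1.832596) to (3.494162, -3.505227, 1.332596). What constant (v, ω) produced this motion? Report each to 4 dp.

v = 0.2500, ω = -0.2500

Δθ = 1.332596 − 1.832596 = -0.500000
ω = Δθ/dt = -0.500000/2.0 = -0.2500
R = −Δy/(cos θ' − cos θ) = -1.0000
v = R·ω = -1.0000·-0.2500 = 0.2500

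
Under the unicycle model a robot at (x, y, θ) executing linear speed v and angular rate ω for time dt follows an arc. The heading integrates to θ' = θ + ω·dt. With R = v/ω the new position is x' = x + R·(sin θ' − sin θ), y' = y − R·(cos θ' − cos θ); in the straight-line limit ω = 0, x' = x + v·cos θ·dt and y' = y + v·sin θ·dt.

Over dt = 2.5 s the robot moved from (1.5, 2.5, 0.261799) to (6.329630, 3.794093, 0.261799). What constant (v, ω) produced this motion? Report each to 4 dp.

Δθ = 0.261799 − 0.261799 = 0.000000
ω = Δθ/dt = 0.000000/2.5 = 0.0000
ω = 0 → v = (Δx·cos θ + Δy·sin θ)/dt = 2.0000

v = 2.0000, ω = 0.0000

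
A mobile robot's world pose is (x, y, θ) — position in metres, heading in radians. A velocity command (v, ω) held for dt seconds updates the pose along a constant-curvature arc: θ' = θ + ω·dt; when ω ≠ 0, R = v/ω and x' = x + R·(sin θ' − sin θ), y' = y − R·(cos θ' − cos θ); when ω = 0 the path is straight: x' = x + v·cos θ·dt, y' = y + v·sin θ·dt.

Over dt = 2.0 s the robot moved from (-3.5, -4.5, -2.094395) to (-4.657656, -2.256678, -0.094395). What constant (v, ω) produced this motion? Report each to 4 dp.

Δθ = -0.094395 − -2.094395 = 2.000000
ω = Δθ/dt = 2.000000/2.0 = 1.0000
R = −Δy/(cos θ' − cos θ) = -1.5000
v = R·ω = -1.5000·1.0000 = -1.5000

v = -1.5000, ω = 1.0000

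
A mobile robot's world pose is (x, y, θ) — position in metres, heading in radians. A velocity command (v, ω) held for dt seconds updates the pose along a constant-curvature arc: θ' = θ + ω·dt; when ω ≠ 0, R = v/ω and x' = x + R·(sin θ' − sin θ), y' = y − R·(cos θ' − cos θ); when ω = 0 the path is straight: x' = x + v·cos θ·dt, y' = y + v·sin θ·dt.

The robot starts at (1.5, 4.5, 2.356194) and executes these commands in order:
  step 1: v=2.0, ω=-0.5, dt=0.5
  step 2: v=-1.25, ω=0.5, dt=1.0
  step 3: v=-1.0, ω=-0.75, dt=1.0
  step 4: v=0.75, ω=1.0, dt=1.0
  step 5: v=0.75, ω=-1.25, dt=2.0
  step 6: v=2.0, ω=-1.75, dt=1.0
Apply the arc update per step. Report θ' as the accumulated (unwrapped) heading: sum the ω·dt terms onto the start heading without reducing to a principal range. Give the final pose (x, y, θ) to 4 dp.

step 1: θ'=2.1062 (R=-4.0000) → pose (0.8882, 5.2877, 2.1062)
step 2: θ'=2.6062 (R=-2.5000) → pose (1.7629, 4.4130, 2.6062)
step 3: θ'=1.8562 (R=1.3333) → pose (2.3620, 3.6416, 1.8562)
step 4: θ'=2.8562 (R=0.7500) → pose (1.8535, 4.1501, 2.8562)
step 5: θ'=0.3562 (R=-0.6000) → pose (1.8132, 5.2882, 0.3562)
step 6: θ'=-1.3938 (R=-1.1429) → pose (3.3367, 4.4183, -1.3938)

(3.3367, 4.4183, -1.3938)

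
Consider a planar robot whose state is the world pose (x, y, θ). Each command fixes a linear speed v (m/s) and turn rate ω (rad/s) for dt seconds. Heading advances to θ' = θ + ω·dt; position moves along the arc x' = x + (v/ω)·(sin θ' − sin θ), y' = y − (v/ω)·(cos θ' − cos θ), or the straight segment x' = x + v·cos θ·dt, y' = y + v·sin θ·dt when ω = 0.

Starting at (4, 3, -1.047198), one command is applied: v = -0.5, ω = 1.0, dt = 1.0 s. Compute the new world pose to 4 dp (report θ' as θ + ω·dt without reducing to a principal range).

(3.5906, 3.2494, -0.0472)

θ' = -1.0472 + 1.0·1.0 = -0.0472
R = v/ω = -0.5/1.0 = -0.5000
x' = 4 + -0.5000·(sin -0.0472 − sin -1.0472) = 3.5906
y' = 3 − -0.5000·(cos -0.0472 − cos -1.0472) = 3.2494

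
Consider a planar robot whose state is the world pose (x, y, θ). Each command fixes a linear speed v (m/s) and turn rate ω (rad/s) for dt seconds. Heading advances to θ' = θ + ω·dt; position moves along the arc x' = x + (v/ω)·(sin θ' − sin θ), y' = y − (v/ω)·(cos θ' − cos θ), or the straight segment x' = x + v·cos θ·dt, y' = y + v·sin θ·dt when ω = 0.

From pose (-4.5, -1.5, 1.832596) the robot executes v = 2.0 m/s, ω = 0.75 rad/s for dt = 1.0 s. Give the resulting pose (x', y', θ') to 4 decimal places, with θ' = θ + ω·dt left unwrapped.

θ' = 1.8326 + 0.75·1.0 = 2.5826
R = v/ω = 2.0/0.75 = 2.6667
x' = -4.5 + 2.6667·(sin 2.5826 − sin 1.8326) = -5.6616
y' = -1.5 − 2.6667·(cos 2.5826 − cos 1.8326) = 0.0706

(-5.6616, 0.0706, 2.5826)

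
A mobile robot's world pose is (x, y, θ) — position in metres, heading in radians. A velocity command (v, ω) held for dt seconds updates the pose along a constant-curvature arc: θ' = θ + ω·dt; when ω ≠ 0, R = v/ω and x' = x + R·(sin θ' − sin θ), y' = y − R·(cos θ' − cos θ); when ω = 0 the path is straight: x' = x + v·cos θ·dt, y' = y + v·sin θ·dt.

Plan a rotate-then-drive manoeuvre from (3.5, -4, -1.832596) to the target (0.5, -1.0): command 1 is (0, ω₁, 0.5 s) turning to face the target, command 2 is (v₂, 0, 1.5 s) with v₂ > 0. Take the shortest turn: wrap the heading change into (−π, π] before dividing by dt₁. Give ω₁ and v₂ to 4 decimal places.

heading to target = atan2(-1−-4, 0.5−3.5) = 2.3562
Δθ = wrap(2.3562 − -1.8326) = -2.0944; ω₁ = Δθ/dt₁ = -4.1888
distance = √((0.5−3.5)² + (-1−-4)²) = 4.2426; v₂ = distance/dt₂ = 2.8284

ω₁ = -4.1888, v₂ = 2.8284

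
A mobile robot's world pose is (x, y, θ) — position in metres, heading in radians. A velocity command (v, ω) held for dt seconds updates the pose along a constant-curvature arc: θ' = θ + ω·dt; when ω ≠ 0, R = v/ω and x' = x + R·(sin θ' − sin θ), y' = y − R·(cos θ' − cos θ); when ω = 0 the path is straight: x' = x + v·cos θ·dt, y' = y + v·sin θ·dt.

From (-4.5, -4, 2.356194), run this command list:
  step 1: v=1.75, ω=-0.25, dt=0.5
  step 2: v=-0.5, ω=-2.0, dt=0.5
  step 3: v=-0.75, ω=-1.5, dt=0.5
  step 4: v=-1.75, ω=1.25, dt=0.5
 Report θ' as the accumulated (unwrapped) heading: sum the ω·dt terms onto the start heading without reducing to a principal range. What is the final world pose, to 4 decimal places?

(-5.8839, -4.4713, 1.1062)

step 1: θ'=2.2312 (R=-7.0000) → pose (-5.0785, -3.3443, 2.2312)
step 2: θ'=1.2312 (R=0.2500) → pose (-5.0402, -3.5809, 1.2312)
step 3: θ'=0.4812 (R=0.5000) → pose (-5.2802, -3.8576, 0.4812)
step 4: θ'=1.1062 (R=-1.4000) → pose (-5.8839, -4.4713, 1.1062)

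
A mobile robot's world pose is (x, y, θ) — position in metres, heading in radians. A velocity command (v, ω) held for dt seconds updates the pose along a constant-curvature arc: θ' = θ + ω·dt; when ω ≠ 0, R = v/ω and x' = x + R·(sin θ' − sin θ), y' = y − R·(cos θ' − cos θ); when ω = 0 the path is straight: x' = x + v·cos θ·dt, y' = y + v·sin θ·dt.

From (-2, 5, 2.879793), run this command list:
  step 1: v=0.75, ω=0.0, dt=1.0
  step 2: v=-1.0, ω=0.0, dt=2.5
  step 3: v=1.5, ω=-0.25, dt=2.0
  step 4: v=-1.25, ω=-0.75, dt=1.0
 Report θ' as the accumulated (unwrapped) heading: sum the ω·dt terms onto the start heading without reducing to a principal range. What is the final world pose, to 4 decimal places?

(-2.3847, 4.8933, 1.6298)

step 1: θ'=2.8798 (straight) → pose (-2.7244, 5.1941, 2.8798)
step 2: θ'=2.8798 (straight) → pose (-0.3096, 4.5471, 2.8798)
step 3: θ'=2.3798 (R=-6.0000) → pose (-2.8981, 6.0011, 2.3798)
step 4: θ'=1.6298 (R=1.6667) → pose (-2.3847, 4.8933, 1.6298)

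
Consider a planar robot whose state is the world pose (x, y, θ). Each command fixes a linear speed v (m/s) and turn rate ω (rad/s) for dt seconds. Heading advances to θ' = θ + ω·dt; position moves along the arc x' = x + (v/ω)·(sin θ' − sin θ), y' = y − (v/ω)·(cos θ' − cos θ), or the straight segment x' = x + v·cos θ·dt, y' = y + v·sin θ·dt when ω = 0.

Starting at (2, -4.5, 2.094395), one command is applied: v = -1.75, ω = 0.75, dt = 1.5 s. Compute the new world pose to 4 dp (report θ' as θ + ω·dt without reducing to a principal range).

(4.2021, -5.6596, 3.2194)

θ' = 2.0944 + 0.75·1.5 = 3.2194
R = v/ω = -1.75/0.75 = -2.3333
x' = 2 + -2.3333·(sin 3.2194 − sin 2.0944) = 4.2021
y' = -4.5 − -2.3333·(cos 3.2194 − cos 2.0944) = -5.6596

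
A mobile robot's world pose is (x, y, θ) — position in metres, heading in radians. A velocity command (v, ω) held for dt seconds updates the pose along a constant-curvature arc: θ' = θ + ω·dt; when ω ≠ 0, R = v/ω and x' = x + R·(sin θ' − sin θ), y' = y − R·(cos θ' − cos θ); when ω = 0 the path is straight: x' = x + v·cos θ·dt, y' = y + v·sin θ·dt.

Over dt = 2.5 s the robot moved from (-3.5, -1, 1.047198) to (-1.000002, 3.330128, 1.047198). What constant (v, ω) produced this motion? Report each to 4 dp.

v = 2.0000, ω = 0.0000

Δθ = 1.047198 − 1.047198 = 0.000000
ω = Δθ/dt = 0.000000/2.5 = 0.0000
ω = 0 → v = (Δx·cos θ + Δy·sin θ)/dt = 2.0000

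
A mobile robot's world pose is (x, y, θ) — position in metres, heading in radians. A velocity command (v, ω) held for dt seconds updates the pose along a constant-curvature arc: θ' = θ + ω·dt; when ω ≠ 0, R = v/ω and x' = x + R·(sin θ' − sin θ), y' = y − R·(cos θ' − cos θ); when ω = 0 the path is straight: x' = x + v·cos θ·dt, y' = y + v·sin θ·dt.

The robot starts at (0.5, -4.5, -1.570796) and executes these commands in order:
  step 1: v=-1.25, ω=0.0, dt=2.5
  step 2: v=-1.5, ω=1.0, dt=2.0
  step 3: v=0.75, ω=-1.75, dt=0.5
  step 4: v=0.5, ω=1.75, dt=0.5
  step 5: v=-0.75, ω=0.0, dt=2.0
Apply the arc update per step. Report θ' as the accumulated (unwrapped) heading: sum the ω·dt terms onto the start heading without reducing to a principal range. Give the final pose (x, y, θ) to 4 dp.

(-2.3829, -0.6403, 0.4292)

step 1: θ'=-1.5708 (straight) → pose (0.5000, -1.3750, -1.5708)
step 2: θ'=0.4292 (R=-1.5000) → pose (-1.6242, -0.0111, 0.4292)
step 3: θ'=-0.4458 (R=-0.4286) → pose (-1.2611, -0.0141, -0.4458)
step 4: θ'=0.4292 (R=0.2857) → pose (-1.0190, -0.0161, 0.4292)
step 5: θ'=0.4292 (straight) → pose (-2.3829, -0.6403, 0.4292)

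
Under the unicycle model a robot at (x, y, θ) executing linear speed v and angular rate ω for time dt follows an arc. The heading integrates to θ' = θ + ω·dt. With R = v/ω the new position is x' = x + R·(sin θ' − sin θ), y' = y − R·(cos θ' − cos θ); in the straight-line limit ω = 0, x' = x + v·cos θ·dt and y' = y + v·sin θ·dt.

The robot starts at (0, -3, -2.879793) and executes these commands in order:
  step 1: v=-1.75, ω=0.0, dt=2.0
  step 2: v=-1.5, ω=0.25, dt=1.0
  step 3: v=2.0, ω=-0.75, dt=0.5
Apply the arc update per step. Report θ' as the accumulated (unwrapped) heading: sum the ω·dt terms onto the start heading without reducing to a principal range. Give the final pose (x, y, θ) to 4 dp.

step 1: θ'=-2.8798 (straight) → pose (3.3807, -2.0941, -2.8798)
step 2: θ'=-2.6298 (R=-6.0000) → pose (4.7663, -1.5298, -2.6298)
step 3: θ'=-3.0048 (R=-2.6667) → pose (3.8240, -1.8465, -3.0048)

(3.8240, -1.8465, -3.0048)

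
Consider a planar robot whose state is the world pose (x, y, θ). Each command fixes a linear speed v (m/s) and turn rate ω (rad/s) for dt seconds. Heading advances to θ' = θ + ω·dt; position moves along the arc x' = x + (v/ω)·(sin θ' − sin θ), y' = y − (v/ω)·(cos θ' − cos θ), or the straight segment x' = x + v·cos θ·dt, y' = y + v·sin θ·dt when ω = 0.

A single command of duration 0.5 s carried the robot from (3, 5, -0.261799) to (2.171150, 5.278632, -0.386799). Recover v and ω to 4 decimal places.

Δθ = -0.386799 − -0.261799 = -0.125000
ω = Δθ/dt = -0.125000/0.5 = -0.2500
R = Δx/(sin θ' − sin θ) = 7.0000
v = R·ω = 7.0000·-0.2500 = -1.7500

v = -1.7500, ω = -0.2500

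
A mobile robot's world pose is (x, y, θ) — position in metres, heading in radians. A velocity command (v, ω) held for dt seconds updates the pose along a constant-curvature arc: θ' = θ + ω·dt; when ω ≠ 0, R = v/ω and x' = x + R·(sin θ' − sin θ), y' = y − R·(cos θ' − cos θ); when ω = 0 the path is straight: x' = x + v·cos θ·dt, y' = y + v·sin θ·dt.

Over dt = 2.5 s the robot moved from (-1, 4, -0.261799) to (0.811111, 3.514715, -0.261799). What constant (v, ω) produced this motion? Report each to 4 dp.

Δθ = -0.261799 − -0.261799 = 0.000000
ω = Δθ/dt = 0.000000/2.5 = 0.0000
ω = 0 → v = (Δx·cos θ + Δy·sin θ)/dt = 0.7500

v = 0.7500, ω = 0.0000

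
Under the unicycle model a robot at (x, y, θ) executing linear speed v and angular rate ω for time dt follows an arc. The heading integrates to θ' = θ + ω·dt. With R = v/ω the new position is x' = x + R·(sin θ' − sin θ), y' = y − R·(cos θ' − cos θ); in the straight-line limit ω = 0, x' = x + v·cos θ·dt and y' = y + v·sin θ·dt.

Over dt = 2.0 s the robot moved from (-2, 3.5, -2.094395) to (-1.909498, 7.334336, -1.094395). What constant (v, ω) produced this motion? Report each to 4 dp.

v = -2.0000, ω = 0.5000

Δθ = -1.094395 − -2.094395 = 1.000000
ω = Δθ/dt = 1.000000/2.0 = 0.5000
R = −Δy/(cos θ' − cos θ) = -4.0000
v = R·ω = -4.0000·0.5000 = -2.0000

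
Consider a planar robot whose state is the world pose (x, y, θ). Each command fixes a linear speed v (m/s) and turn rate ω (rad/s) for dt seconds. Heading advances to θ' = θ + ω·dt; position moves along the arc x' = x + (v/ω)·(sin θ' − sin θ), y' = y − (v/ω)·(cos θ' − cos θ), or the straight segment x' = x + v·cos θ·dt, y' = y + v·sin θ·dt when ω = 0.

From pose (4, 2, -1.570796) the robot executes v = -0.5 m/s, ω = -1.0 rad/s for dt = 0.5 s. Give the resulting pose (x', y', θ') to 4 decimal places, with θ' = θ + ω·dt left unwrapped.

θ' = -1.5708 + -1.0·0.5 = -2.0708
R = v/ω = -0.5/-1.0 = 0.5000
x' = 4 + 0.5000·(sin -2.0708 − sin -1.5708) = 4.0612
y' = 2 − 0.5000·(cos -2.0708 − cos -1.5708) = 2.2397

(4.0612, 2.2397, -2.0708)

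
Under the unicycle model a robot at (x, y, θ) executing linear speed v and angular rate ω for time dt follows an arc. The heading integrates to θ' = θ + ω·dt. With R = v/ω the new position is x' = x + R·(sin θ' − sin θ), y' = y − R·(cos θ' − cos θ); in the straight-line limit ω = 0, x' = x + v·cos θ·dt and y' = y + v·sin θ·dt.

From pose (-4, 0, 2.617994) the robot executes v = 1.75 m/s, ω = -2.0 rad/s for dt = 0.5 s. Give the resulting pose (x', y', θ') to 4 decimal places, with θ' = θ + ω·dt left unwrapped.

(-4.4365, 0.7165, 1.6180)

θ' = 2.6180 + -2.0·0.5 = 1.6180
R = v/ω = 1.75/-2.0 = -0.8750
x' = -4 + -0.8750·(sin 1.6180 − sin 2.6180) = -4.4365
y' = 0 − -0.8750·(cos 1.6180 − cos 2.6180) = 0.7165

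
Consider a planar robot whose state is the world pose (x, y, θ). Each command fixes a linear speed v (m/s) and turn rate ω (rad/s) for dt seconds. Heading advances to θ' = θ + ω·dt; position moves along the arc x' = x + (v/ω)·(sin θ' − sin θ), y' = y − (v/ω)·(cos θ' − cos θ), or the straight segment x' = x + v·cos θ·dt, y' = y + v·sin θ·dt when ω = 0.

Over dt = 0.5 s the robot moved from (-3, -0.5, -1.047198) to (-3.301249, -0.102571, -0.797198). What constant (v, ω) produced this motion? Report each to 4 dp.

v = -1.0000, ω = 0.5000

Δθ = -0.797198 − -1.047198 = 0.250000
ω = Δθ/dt = 0.250000/0.5 = 0.5000
R = −Δy/(cos θ' − cos θ) = -2.0000
v = R·ω = -2.0000·0.5000 = -1.0000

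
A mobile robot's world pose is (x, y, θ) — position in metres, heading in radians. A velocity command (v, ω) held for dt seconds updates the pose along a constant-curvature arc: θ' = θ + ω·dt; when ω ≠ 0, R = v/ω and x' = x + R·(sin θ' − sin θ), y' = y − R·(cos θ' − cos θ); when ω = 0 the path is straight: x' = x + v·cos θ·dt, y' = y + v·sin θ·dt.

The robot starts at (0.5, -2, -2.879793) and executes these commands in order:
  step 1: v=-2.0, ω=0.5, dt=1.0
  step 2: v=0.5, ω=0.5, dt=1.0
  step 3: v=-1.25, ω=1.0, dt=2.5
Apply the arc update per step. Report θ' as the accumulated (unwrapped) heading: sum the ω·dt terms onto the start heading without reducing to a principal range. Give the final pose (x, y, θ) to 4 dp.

step 1: θ'=-2.3798 (R=-4.0000) → pose (2.2256, -1.0307, -2.3798)
step 2: θ'=-1.8798 (R=1.0000) → pose (1.9632, -1.4502, -1.8798)
step 3: θ'=0.6202 (R=-1.2500) → pose (0.0459, -0.0528, 0.6202)

(0.0459, -0.0528, 0.6202)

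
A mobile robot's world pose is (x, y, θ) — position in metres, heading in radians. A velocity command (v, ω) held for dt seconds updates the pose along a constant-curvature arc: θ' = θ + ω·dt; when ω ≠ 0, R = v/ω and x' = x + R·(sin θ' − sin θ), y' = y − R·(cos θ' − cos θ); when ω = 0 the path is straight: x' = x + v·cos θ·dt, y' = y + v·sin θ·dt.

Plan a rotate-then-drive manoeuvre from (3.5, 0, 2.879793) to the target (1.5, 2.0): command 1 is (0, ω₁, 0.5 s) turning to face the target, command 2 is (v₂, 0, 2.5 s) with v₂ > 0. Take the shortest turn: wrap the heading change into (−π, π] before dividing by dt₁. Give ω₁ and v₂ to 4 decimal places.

heading to target = atan2(2−0, 1.5−3.5) = 2.3562
Δθ = wrap(2.3562 − 2.8798) = -0.5236; ω₁ = Δθ/dt₁ = -1.0472
distance = √((1.5−3.5)² + (2−0)²) = 2.8284; v₂ = distance/dt₂ = 1.1314

ω₁ = -1.0472, v₂ = 1.1314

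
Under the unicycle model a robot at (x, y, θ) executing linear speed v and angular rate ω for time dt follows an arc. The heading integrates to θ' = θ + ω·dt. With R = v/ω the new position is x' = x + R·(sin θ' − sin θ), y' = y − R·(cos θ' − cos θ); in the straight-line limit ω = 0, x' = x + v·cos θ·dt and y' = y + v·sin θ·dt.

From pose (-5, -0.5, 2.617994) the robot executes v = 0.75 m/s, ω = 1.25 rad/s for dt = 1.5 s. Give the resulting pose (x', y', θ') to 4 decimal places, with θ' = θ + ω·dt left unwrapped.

θ' = 2.6180 + 1.25·1.5 = 4.4930
R = v/ω = 0.75/1.25 = 0.6000
x' = -5 + 0.6000·(sin 4.4930 − sin 2.6180) = -5.8856
y' = -0.5 − 0.6000·(cos 4.4930 − cos 2.6180) = -0.8890

(-5.8856, -0.8890, 4.4930)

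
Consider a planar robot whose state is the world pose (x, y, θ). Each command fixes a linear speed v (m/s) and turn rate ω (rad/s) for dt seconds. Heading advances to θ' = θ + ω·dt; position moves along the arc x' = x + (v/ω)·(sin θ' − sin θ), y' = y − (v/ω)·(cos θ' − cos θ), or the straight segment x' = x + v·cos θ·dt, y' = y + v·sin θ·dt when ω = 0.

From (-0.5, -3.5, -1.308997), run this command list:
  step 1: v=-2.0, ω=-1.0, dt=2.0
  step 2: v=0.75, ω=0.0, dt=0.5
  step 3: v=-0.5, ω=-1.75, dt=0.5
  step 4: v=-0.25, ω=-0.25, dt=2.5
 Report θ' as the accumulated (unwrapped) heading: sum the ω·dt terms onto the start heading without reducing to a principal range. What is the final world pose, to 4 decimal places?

step 1: θ'=-3.3090 (R=2.0000) → pose (1.7651, -1.0103, -3.3090)
step 2: θ'=-3.3090 (straight) → pose (1.3953, -0.9478, -3.3090)
step 3: θ'=-4.1840 (R=0.2857) → pose (1.5945, -1.0855, -4.1840)
step 4: θ'=-4.8090 (R=1.0000) → pose (1.7262, -1.6861, -4.8090)

(1.7262, -1.6861, -4.8090)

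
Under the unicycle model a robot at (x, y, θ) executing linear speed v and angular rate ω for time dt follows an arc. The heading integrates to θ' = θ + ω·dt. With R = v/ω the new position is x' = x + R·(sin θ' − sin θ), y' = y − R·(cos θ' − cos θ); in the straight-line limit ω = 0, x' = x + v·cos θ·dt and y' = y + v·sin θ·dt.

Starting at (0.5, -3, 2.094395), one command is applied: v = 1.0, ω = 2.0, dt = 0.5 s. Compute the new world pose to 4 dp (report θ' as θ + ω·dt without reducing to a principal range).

θ' = 2.0944 + 2.0·0.5 = 3.0944
R = v/ω = 1.0/2.0 = 0.5000
x' = 0.5 + 0.5000·(sin 3.0944 − sin 2.0944) = 0.0906
y' = -3 − 0.5000·(cos 3.0944 − cos 2.0944) = -2.7506

(0.0906, -2.7506, 3.0944)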